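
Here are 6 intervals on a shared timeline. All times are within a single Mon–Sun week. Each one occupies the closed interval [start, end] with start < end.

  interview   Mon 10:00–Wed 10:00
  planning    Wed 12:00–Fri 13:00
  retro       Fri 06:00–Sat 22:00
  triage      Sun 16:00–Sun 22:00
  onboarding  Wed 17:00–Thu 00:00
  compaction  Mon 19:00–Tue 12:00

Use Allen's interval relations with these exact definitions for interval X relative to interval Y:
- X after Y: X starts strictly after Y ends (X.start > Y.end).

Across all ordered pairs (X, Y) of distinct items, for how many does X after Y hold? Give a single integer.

Checking all 30 ordered pairs for relation 'after'; matching pairs in alphabetical order:
(onboarding, compaction): onboarding after compaction ✓
(onboarding, interview): onboarding after interview ✓
(planning, compaction): planning after compaction ✓
(planning, interview): planning after interview ✓
(retro, compaction): retro after compaction ✓
(retro, interview): retro after interview ✓
(retro, onboarding): retro after onboarding ✓
(triage, compaction): triage after compaction ✓
(triage, interview): triage after interview ✓
(triage, onboarding): triage after onboarding ✓
(triage, planning): triage after planning ✓
(triage, retro): triage after retro ✓
Count: 12.

12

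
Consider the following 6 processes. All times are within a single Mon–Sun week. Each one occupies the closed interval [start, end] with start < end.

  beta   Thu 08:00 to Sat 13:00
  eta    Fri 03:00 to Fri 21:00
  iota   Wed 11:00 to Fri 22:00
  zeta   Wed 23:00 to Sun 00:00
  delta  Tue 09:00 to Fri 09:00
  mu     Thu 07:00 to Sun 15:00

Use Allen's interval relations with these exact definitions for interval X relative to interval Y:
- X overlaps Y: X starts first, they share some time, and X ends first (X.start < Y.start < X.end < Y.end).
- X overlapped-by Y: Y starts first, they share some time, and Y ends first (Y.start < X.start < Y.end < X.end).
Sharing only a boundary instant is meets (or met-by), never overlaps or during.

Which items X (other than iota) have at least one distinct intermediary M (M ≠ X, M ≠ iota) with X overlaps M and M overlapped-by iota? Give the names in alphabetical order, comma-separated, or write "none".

Target iota = [Wed 11:00, Fri 22:00].
Intermediaries M with M overlapped-by iota: beta, mu, zeta.
Via beta — items with X overlaps beta: delta.
Via mu — items with X overlaps mu: delta, zeta.
Via zeta — items with X overlaps zeta: delta.
Union: delta, zeta.

delta, zeta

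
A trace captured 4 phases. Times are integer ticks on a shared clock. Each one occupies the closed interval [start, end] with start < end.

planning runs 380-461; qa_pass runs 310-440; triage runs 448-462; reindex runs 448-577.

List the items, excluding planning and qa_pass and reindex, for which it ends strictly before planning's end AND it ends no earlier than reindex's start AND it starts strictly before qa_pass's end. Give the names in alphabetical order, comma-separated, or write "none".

Conditions: its end is strictly before planning's end (X.end < 461) AND its end is no earlier than reindex's start (X.end >= 448) AND its start is strictly before qa_pass's end (X.start < 440).
triage: end 462 < 461? ✗; end 462 >= 448? ✓; start 448 < 440? ✗ → no.
Result: none.

none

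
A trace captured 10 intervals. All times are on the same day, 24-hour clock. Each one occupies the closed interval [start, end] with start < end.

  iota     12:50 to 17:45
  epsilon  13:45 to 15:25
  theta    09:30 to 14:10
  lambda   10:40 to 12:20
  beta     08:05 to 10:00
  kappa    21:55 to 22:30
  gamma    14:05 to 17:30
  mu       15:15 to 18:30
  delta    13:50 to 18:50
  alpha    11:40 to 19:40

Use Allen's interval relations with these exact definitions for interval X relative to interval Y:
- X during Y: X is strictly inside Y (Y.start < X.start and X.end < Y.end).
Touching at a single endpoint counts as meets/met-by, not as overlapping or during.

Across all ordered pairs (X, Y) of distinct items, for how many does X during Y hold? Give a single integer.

Checking all 90 ordered pairs for relation 'during'; matching pairs in alphabetical order:
(delta, alpha): delta during alpha ✓
(epsilon, alpha): epsilon during alpha ✓
(epsilon, iota): epsilon during iota ✓
(gamma, alpha): gamma during alpha ✓
(gamma, delta): gamma during delta ✓
(gamma, iota): gamma during iota ✓
(iota, alpha): iota during alpha ✓
(lambda, theta): lambda during theta ✓
(mu, alpha): mu during alpha ✓
(mu, delta): mu during delta ✓
Count: 10.

10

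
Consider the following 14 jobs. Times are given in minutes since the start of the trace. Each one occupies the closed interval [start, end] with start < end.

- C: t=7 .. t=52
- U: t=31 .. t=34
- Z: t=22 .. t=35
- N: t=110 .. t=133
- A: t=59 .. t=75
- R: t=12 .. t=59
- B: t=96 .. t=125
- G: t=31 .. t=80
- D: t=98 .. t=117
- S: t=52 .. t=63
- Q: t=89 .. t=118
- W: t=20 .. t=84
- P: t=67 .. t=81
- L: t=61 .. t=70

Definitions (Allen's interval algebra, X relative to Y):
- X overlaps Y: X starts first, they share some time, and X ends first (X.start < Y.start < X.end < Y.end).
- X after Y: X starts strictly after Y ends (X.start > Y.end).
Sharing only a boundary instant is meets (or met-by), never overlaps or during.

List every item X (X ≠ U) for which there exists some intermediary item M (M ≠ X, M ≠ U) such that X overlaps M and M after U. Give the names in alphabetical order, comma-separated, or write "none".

A, B, D, G, L, Q, R, S

Target U = [t=31, t=34].
Intermediaries M with M after U: A, B, D, L, N, P, Q, S.
Via A — items with X overlaps A: S.
Via B — items with X overlaps B: Q.
Via D — items with X overlaps D: none.
Via L — items with X overlaps L: S.
Via N — items with X overlaps N: B, D, Q.
Via P — items with X overlaps P: A, G, L.
Via Q — items with X overlaps Q: none.
Via S — items with X overlaps S: R.
Union: A, B, D, G, L, Q, R, S.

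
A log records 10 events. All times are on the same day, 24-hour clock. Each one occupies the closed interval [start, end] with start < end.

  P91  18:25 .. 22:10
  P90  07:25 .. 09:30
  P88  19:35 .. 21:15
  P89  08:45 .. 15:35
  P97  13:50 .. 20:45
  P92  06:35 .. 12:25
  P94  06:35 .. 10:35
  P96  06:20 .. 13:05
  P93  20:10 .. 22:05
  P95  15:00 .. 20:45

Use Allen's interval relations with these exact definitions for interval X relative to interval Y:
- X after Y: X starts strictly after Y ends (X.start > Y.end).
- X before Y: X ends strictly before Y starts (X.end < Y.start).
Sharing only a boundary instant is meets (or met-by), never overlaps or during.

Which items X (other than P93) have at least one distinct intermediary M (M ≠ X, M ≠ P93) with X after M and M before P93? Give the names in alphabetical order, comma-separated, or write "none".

P88, P91, P95, P97

Target P93 = [20:10, 22:05].
Intermediaries M with M before P93: P89, P90, P92, P94, P96.
Via P89 — items with X after P89: P88, P91.
Via P90 — items with X after P90: P88, P91, P95, P97.
Via P92 — items with X after P92: P88, P91, P95, P97.
Via P94 — items with X after P94: P88, P91, P95, P97.
Via P96 — items with X after P96: P88, P91, P95, P97.
Union: P88, P91, P95, P97.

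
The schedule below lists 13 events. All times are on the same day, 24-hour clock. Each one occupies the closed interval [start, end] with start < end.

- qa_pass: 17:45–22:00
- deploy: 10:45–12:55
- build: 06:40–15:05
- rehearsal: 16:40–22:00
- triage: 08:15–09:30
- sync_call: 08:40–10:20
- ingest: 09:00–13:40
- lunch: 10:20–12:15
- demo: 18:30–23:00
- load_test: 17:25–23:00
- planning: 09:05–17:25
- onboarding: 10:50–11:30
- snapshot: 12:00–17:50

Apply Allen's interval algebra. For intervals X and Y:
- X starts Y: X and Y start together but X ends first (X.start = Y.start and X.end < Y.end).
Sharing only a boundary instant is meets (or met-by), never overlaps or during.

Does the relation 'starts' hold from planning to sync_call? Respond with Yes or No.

No

planning = [09:05, 17:25], sync_call = [08:40, 10:20].
Actual relation of planning to sync_call: overlapped-by.
Asked whether 'starts' holds → No.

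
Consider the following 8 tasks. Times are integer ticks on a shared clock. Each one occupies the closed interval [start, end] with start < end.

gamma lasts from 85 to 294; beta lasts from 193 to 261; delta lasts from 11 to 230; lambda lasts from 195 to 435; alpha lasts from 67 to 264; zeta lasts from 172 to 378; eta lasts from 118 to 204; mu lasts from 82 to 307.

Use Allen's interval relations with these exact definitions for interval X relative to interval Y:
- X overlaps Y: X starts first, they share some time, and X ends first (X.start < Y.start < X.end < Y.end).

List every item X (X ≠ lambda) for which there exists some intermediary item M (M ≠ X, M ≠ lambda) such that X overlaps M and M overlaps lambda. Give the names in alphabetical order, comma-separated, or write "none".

Target lambda = [195, 435].
Intermediaries M with M overlaps lambda: alpha, beta, delta, eta, gamma, mu, zeta.
Via alpha — items with X overlaps alpha: delta.
Via beta — items with X overlaps beta: delta, eta.
Via delta — items with X overlaps delta: none.
Via eta — items with X overlaps eta: none.
Via gamma — items with X overlaps gamma: alpha, delta.
Via mu — items with X overlaps mu: alpha, delta.
Via zeta — items with X overlaps zeta: alpha, delta, eta, gamma, mu.
Union: alpha, delta, eta, gamma, mu.

alpha, delta, eta, gamma, mu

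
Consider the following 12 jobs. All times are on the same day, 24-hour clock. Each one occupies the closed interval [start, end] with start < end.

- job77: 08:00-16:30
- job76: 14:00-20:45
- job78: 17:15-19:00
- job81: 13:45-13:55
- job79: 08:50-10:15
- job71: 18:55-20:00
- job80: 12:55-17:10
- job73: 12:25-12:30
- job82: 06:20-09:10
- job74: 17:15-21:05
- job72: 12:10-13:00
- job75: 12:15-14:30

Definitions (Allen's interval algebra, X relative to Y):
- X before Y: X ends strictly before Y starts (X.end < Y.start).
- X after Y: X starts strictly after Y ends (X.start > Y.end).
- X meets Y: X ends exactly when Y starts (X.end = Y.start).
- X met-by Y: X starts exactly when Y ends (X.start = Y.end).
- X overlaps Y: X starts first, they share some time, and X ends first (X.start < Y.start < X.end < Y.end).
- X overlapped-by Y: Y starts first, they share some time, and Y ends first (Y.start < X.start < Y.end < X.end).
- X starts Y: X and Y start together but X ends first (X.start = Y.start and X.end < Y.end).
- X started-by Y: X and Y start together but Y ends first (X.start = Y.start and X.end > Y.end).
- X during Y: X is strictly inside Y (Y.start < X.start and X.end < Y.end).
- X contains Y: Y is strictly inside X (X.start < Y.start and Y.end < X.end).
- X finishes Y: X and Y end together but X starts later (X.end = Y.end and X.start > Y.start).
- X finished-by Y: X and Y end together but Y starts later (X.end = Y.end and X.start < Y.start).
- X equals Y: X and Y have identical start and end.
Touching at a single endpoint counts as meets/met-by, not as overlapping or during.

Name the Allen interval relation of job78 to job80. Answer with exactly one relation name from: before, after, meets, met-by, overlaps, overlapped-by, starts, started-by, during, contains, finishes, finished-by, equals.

job78 = [17:15, 19:00]; job80 = [12:55, 17:10].
Compare endpoints: job78.start > job80.start, job78.start > job80.end, job78.end > job80.start, job78.end > job80.end.
That pattern is 'after'.

after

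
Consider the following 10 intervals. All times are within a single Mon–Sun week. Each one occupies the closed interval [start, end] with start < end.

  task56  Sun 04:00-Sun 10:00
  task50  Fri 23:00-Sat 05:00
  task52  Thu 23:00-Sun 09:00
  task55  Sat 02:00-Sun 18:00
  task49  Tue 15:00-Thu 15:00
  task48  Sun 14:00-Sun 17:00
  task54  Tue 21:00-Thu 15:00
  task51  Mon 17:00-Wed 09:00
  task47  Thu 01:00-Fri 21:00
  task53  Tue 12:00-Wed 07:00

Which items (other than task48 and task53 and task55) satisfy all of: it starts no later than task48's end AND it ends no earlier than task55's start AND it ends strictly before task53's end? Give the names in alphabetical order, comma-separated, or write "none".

Conditions: its start is no later than task48's end (X.start <= Sun 17:00) AND its end is no earlier than task55's start (X.end >= Sat 02:00) AND its end is strictly before task53's end (X.end < Wed 07:00).
task47: start Thu 01:00 <= Sun 17:00? ✓; end Fri 21:00 >= Sat 02:00? ✗; end Fri 21:00 < Wed 07:00? ✗ → no.
task49: start Tue 15:00 <= Sun 17:00? ✓; end Thu 15:00 >= Sat 02:00? ✗; end Thu 15:00 < Wed 07:00? ✗ → no.
task50: start Fri 23:00 <= Sun 17:00? ✓; end Sat 05:00 >= Sat 02:00? ✓; end Sat 05:00 < Wed 07:00? ✗ → no.
task51: start Mon 17:00 <= Sun 17:00? ✓; end Wed 09:00 >= Sat 02:00? ✗; end Wed 09:00 < Wed 07:00? ✗ → no.
task52: start Thu 23:00 <= Sun 17:00? ✓; end Sun 09:00 >= Sat 02:00? ✓; end Sun 09:00 < Wed 07:00? ✗ → no.
task54: start Tue 21:00 <= Sun 17:00? ✓; end Thu 15:00 >= Sat 02:00? ✗; end Thu 15:00 < Wed 07:00? ✗ → no.
task56: start Sun 04:00 <= Sun 17:00? ✓; end Sun 10:00 >= Sat 02:00? ✓; end Sun 10:00 < Wed 07:00? ✗ → no.
Result: none.

none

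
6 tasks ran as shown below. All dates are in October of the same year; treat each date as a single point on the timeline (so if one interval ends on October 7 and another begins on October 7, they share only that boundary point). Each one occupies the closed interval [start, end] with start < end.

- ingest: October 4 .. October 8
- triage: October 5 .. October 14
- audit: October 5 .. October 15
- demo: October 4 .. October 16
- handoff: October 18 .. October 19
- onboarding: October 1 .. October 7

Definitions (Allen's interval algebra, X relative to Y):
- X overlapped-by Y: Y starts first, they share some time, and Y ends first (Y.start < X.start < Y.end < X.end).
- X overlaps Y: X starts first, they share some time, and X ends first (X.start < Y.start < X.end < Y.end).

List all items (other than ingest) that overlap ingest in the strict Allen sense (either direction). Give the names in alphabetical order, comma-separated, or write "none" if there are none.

Target ingest = [October 4, October 8].
audit [October 5, October 15] → overlapped-by → yes.
demo [October 4, October 16] → started-by → no.
handoff [October 18, October 19] → after → no.
onboarding [October 1, October 7] → overlaps → yes.
triage [October 5, October 14] → overlapped-by → yes.
Result: audit, onboarding, triage.

audit, onboarding, triage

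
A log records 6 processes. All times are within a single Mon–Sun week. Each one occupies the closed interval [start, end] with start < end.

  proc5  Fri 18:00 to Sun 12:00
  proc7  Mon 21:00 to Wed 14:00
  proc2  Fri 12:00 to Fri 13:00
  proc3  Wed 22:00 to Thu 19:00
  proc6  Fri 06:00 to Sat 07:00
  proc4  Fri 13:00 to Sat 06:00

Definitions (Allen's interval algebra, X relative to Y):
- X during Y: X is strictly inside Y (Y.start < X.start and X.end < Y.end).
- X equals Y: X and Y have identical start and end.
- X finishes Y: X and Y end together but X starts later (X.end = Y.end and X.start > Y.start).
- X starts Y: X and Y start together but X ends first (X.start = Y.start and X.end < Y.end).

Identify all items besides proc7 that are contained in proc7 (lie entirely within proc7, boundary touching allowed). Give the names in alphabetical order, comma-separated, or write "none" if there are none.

Target proc7 = [Mon 21:00, Wed 14:00].
proc2 [Fri 12:00, Fri 13:00] → after → no.
proc3 [Wed 22:00, Thu 19:00] → after → no.
proc4 [Fri 13:00, Sat 06:00] → after → no.
proc5 [Fri 18:00, Sun 12:00] → after → no.
proc6 [Fri 06:00, Sat 07:00] → after → no.
Result: none.

none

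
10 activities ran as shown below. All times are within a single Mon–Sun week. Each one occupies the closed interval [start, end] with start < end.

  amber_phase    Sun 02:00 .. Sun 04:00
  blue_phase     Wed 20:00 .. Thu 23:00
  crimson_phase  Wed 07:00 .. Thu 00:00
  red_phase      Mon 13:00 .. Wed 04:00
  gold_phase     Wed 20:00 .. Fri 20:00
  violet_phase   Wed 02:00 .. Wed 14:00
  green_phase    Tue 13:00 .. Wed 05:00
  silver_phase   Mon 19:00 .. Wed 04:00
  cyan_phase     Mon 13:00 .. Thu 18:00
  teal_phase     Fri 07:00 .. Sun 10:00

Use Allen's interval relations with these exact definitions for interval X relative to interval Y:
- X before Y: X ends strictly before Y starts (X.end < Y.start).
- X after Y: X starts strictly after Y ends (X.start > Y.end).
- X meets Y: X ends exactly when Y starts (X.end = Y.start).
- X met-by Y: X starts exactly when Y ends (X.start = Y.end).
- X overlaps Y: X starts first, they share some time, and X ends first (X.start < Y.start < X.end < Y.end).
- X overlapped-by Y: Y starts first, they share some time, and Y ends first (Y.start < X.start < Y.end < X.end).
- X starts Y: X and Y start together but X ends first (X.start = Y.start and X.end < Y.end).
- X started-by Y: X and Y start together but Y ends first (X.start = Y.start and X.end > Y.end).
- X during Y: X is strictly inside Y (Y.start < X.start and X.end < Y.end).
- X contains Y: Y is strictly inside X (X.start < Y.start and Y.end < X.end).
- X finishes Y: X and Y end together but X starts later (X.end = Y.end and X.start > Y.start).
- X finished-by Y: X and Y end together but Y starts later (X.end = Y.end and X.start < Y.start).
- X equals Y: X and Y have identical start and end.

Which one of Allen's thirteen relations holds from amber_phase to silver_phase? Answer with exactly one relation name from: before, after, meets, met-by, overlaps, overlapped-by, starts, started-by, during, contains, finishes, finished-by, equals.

after

amber_phase = [Sun 02:00, Sun 04:00]; silver_phase = [Mon 19:00, Wed 04:00].
Compare endpoints: amber_phase.start > silver_phase.start, amber_phase.start > silver_phase.end, amber_phase.end > silver_phase.start, amber_phase.end > silver_phase.end.
That pattern is 'after'.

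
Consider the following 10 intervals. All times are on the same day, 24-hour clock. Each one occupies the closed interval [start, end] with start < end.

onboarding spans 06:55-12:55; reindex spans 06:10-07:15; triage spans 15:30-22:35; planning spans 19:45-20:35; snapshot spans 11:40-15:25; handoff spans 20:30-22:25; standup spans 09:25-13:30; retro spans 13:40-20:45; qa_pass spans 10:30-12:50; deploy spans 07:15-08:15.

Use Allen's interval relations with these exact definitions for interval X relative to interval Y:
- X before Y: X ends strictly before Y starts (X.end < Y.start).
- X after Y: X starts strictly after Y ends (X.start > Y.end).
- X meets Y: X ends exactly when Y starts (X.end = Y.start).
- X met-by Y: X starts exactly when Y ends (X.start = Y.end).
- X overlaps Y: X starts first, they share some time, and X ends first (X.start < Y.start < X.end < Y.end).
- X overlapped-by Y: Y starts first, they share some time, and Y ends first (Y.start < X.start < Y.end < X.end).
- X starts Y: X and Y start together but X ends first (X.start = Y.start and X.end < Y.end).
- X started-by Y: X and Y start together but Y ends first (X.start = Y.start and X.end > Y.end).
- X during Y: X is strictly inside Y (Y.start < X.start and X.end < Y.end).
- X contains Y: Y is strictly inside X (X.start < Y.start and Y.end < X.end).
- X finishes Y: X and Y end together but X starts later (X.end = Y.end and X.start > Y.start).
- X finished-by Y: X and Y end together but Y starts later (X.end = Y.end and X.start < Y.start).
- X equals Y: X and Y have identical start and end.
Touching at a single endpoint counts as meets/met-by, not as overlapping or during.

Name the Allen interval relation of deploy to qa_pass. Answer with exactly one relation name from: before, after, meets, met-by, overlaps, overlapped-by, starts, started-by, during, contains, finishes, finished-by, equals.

deploy = [07:15, 08:15]; qa_pass = [10:30, 12:50].
Compare endpoints: deploy.start < qa_pass.start, deploy.start < qa_pass.end, deploy.end < qa_pass.start, deploy.end < qa_pass.end.
That pattern is 'before'.

before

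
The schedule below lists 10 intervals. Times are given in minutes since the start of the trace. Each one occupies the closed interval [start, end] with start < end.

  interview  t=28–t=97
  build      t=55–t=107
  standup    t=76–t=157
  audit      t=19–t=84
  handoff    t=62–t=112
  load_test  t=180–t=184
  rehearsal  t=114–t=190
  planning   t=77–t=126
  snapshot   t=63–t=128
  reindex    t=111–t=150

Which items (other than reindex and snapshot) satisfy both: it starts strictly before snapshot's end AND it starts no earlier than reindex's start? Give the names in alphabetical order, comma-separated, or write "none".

Conditions: its start is strictly before snapshot's end (X.start < t=128) AND its start is no earlier than reindex's start (X.start >= t=111).
audit: start t=19 < t=128? ✓; start t=19 >= t=111? ✗ → no.
build: start t=55 < t=128? ✓; start t=55 >= t=111? ✗ → no.
handoff: start t=62 < t=128? ✓; start t=62 >= t=111? ✗ → no.
interview: start t=28 < t=128? ✓; start t=28 >= t=111? ✗ → no.
load_test: start t=180 < t=128? ✗; start t=180 >= t=111? ✓ → no.
planning: start t=77 < t=128? ✓; start t=77 >= t=111? ✗ → no.
rehearsal: start t=114 < t=128? ✓; start t=114 >= t=111? ✓ → yes.
standup: start t=76 < t=128? ✓; start t=76 >= t=111? ✗ → no.
Result: rehearsal.

rehearsal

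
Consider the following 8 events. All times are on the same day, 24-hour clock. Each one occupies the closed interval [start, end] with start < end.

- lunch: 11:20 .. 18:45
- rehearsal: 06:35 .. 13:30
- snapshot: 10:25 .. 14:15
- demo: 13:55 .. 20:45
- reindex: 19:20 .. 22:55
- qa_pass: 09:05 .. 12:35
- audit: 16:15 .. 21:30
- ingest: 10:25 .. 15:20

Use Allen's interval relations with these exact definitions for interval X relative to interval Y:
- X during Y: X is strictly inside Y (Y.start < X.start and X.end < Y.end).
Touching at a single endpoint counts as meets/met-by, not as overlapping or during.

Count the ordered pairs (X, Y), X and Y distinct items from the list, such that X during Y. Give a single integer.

Checking all 56 ordered pairs for relation 'during'; matching pairs in alphabetical order:
(qa_pass, rehearsal): qa_pass during rehearsal ✓
Count: 1.

1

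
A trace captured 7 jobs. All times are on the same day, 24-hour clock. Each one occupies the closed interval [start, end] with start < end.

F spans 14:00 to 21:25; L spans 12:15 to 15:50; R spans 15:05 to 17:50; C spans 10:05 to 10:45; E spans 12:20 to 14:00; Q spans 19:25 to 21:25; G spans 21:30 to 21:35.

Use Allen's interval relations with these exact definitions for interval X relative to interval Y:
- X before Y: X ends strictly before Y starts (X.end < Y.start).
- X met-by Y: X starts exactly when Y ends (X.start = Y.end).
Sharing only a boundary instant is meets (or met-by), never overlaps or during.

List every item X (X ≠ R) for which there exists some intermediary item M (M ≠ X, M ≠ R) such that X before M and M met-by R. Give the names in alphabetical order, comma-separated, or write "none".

Target R = [15:05, 17:50].
Intermediaries M with M met-by R: none.
Union: none.

none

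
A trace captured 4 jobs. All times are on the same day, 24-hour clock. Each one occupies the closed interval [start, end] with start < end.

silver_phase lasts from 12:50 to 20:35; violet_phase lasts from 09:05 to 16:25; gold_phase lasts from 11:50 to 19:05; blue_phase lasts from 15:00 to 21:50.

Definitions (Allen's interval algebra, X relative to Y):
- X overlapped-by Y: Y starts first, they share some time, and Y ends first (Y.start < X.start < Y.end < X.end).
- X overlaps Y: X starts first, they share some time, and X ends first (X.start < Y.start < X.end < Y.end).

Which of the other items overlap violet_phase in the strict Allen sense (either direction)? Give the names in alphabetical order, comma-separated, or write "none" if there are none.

blue_phase, gold_phase, silver_phase

Target violet_phase = [09:05, 16:25].
blue_phase [15:00, 21:50] → overlapped-by → yes.
gold_phase [11:50, 19:05] → overlapped-by → yes.
silver_phase [12:50, 20:35] → overlapped-by → yes.
Result: blue_phase, gold_phase, silver_phase.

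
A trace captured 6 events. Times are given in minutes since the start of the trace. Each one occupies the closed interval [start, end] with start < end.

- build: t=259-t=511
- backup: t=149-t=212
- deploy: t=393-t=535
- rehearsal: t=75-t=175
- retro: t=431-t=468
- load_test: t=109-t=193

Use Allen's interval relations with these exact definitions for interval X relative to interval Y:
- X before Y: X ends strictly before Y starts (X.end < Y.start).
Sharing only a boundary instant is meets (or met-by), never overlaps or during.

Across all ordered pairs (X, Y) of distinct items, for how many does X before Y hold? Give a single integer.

Checking all 30 ordered pairs for relation 'before'; matching pairs in alphabetical order:
(backup, build): backup before build ✓
(backup, deploy): backup before deploy ✓
(backup, retro): backup before retro ✓
(load_test, build): load_test before build ✓
(load_test, deploy): load_test before deploy ✓
(load_test, retro): load_test before retro ✓
(rehearsal, build): rehearsal before build ✓
(rehearsal, deploy): rehearsal before deploy ✓
(rehearsal, retro): rehearsal before retro ✓
Count: 9.

9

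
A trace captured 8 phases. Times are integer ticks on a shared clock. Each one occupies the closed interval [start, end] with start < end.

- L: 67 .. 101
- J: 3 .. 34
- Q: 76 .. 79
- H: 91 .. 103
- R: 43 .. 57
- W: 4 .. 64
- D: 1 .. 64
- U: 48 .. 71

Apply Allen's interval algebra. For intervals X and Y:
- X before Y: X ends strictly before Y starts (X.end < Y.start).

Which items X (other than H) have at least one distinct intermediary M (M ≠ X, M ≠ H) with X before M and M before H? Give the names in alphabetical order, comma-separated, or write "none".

D, J, R, U, W

Target H = [91, 103].
Intermediaries M with M before H: D, J, Q, R, U, W.
Via D — items with X before D: none.
Via J — items with X before J: none.
Via Q — items with X before Q: D, J, R, U, W.
Via R — items with X before R: J.
Via U — items with X before U: J.
Via W — items with X before W: none.
Union: D, J, R, U, W.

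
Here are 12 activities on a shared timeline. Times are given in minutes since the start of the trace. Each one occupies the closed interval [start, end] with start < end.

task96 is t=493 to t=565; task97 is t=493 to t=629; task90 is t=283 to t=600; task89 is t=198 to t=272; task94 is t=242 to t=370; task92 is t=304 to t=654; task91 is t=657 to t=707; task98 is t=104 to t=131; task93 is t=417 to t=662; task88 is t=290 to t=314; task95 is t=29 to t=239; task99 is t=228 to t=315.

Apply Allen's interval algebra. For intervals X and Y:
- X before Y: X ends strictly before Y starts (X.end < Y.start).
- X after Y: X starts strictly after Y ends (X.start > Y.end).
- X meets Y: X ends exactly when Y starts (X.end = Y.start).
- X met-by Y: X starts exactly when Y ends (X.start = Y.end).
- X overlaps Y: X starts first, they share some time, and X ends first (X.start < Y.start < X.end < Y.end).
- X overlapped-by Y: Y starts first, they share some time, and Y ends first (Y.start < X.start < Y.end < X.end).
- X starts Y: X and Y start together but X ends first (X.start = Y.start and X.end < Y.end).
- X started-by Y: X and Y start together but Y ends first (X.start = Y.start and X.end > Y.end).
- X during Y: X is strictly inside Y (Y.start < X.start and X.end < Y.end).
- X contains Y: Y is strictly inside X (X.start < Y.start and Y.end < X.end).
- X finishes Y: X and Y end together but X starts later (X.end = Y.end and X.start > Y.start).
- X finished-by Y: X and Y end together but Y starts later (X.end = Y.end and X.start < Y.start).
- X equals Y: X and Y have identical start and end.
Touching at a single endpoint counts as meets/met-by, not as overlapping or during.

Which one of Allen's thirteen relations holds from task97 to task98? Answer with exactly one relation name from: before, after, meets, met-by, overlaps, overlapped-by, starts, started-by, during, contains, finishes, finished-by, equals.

task97 = [t=493, t=629]; task98 = [t=104, t=131].
Compare endpoints: task97.start > task98.start, task97.start > task98.end, task97.end > task98.start, task97.end > task98.end.
That pattern is 'after'.

after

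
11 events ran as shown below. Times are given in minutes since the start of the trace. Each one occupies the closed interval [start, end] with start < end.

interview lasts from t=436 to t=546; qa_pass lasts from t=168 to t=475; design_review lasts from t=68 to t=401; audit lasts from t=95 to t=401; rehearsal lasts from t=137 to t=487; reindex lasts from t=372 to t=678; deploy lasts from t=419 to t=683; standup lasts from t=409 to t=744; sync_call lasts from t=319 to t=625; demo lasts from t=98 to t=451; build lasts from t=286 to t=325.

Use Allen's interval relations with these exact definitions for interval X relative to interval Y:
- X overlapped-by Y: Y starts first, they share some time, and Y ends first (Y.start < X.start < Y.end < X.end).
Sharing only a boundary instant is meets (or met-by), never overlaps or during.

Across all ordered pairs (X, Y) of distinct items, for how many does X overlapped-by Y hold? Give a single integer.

33

Checking all 110 ordered pairs for relation 'overlapped-by'; matching pairs in alphabetical order:
(demo, audit): demo overlapped-by audit ✓
(demo, design_review): demo overlapped-by design_review ✓
(deploy, demo): deploy overlapped-by demo ✓
(deploy, qa_pass): deploy overlapped-by qa_pass ✓
(deploy, rehearsal): deploy overlapped-by rehearsal ✓
(deploy, reindex): deploy overlapped-by reindex ✓
(deploy, sync_call): deploy overlapped-by sync_call ✓
(interview, demo): interview overlapped-by demo ✓
(interview, qa_pass): interview overlapped-by qa_pass ✓
(interview, rehearsal): interview overlapped-by rehearsal ✓
(qa_pass, audit): qa_pass overlapped-by audit ✓
(qa_pass, demo): qa_pass overlapped-by demo ✓
(qa_pass, design_review): qa_pass overlapped-by design_review ✓
(rehearsal, audit): rehearsal overlapped-by audit ✓
(rehearsal, demo): rehearsal overlapped-by demo ✓
(rehearsal, design_review): rehearsal overlapped-by design_review ✓
(reindex, audit): reindex overlapped-by audit ✓
(reindex, demo): reindex overlapped-by demo ✓
(reindex, design_review): reindex overlapped-by design_review ✓
(reindex, qa_pass): reindex overlapped-by qa_pass ✓
(reindex, rehearsal): reindex overlapped-by rehearsal ✓
(reindex, sync_call): reindex overlapped-by sync_call ✓
(standup, demo): standup overlapped-by demo ✓
(standup, qa_pass): standup overlapped-by qa_pass ✓
... plus 9 further pairs not listed.
Count: 33.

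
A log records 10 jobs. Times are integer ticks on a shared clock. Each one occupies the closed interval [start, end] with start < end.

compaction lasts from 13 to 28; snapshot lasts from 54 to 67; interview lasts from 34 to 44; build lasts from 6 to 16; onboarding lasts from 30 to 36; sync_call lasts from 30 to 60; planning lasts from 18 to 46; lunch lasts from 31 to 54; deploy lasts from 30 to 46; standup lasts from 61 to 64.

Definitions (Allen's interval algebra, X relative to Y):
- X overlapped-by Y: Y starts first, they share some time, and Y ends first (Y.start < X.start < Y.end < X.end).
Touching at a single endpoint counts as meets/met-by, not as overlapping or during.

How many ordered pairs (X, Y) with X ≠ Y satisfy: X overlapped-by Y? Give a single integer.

8

Checking all 90 ordered pairs for relation 'overlapped-by'; matching pairs in alphabetical order:
(compaction, build): compaction overlapped-by build ✓
(interview, onboarding): interview overlapped-by onboarding ✓
(lunch, deploy): lunch overlapped-by deploy ✓
(lunch, onboarding): lunch overlapped-by onboarding ✓
(lunch, planning): lunch overlapped-by planning ✓
(planning, compaction): planning overlapped-by compaction ✓
(snapshot, sync_call): snapshot overlapped-by sync_call ✓
(sync_call, planning): sync_call overlapped-by planning ✓
Count: 8.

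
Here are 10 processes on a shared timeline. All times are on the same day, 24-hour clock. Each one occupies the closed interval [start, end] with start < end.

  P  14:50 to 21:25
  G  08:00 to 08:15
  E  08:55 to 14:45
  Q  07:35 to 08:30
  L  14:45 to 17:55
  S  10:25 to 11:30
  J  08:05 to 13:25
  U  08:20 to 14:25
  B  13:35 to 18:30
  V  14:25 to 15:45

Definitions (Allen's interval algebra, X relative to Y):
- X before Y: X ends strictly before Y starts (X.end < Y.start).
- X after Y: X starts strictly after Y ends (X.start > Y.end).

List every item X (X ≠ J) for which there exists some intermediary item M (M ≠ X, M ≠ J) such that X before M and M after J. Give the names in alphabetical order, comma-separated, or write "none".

Target J = [08:05, 13:25].
Intermediaries M with M after J: B, L, P, V.
Via B — items with X before B: G, Q, S.
Via L — items with X before L: G, Q, S, U.
Via P — items with X before P: E, G, Q, S, U.
Via V — items with X before V: G, Q, S.
Union: E, G, Q, S, U.

E, G, Q, S, U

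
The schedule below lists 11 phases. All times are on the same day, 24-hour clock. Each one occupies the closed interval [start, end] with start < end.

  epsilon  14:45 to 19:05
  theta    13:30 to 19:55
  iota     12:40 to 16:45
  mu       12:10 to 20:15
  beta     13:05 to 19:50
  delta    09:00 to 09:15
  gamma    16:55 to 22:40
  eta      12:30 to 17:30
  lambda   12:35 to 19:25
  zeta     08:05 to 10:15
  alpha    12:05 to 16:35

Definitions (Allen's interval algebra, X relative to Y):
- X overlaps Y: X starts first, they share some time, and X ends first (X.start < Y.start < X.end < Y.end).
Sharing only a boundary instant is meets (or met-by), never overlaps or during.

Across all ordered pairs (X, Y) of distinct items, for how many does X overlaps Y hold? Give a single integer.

Checking all 110 ordered pairs for relation 'overlaps'; matching pairs in alphabetical order:
(alpha, beta): alpha overlaps beta ✓
(alpha, epsilon): alpha overlaps epsilon ✓
(alpha, eta): alpha overlaps eta ✓
(alpha, iota): alpha overlaps iota ✓
(alpha, lambda): alpha overlaps lambda ✓
(alpha, mu): alpha overlaps mu ✓
(alpha, theta): alpha overlaps theta ✓
(beta, gamma): beta overlaps gamma ✓
(beta, theta): beta overlaps theta ✓
(epsilon, gamma): epsilon overlaps gamma ✓
(eta, beta): eta overlaps beta ✓
(eta, epsilon): eta overlaps epsilon ✓
(eta, gamma): eta overlaps gamma ✓
(eta, lambda): eta overlaps lambda ✓
(eta, theta): eta overlaps theta ✓
(iota, beta): iota overlaps beta ✓
(iota, epsilon): iota overlaps epsilon ✓
(iota, theta): iota overlaps theta ✓
(lambda, beta): lambda overlaps beta ✓
(lambda, gamma): lambda overlaps gamma ✓
(lambda, theta): lambda overlaps theta ✓
(mu, gamma): mu overlaps gamma ✓
(theta, gamma): theta overlaps gamma ✓
Count: 23.

23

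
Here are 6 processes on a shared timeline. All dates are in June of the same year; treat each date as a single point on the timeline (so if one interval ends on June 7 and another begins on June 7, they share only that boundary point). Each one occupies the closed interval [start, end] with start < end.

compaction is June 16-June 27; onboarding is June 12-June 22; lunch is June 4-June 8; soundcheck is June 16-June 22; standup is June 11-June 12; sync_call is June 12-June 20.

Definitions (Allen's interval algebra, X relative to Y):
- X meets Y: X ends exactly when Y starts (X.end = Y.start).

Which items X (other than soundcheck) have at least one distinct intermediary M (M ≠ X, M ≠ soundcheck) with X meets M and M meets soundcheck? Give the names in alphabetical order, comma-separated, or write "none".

none

Target soundcheck = [June 16, June 22].
Intermediaries M with M meets soundcheck: none.
Union: none.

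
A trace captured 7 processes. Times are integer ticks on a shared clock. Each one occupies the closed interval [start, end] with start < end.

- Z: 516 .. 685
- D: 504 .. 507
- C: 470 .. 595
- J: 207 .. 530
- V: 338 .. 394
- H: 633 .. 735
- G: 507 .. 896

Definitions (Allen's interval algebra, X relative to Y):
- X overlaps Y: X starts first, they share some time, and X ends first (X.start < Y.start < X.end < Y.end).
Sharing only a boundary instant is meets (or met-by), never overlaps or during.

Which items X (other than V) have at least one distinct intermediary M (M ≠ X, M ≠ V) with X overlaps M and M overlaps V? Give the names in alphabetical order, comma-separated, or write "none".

none

Target V = [338, 394].
Intermediaries M with M overlaps V: none.
Union: none.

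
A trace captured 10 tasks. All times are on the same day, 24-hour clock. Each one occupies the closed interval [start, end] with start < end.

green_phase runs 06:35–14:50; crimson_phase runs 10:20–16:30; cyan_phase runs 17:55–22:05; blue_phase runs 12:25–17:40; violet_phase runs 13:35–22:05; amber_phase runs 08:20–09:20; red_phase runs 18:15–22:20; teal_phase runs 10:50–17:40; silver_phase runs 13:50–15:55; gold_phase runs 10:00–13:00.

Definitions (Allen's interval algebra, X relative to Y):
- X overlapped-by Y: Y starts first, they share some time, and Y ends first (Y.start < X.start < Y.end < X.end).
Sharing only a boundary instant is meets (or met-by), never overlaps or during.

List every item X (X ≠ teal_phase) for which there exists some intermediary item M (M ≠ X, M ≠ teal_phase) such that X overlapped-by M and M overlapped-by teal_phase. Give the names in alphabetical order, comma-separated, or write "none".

Target teal_phase = [10:50, 17:40].
Intermediaries M with M overlapped-by teal_phase: violet_phase.
Via violet_phase — items with X overlapped-by violet_phase: red_phase.
Union: red_phase.

red_phase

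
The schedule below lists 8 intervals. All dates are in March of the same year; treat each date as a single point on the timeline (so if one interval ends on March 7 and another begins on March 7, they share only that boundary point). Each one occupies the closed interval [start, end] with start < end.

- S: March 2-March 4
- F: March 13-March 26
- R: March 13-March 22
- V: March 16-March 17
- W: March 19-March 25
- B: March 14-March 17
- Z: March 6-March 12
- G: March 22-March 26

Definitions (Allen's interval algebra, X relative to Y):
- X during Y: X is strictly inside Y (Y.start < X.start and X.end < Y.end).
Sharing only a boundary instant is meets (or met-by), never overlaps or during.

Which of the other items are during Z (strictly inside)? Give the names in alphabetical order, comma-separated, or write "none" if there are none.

none

Target Z = [March 6, March 12].
B [March 14, March 17] → after → no.
F [March 13, March 26] → after → no.
G [March 22, March 26] → after → no.
R [March 13, March 22] → after → no.
S [March 2, March 4] → before → no.
V [March 16, March 17] → after → no.
W [March 19, March 25] → after → no.
Result: none.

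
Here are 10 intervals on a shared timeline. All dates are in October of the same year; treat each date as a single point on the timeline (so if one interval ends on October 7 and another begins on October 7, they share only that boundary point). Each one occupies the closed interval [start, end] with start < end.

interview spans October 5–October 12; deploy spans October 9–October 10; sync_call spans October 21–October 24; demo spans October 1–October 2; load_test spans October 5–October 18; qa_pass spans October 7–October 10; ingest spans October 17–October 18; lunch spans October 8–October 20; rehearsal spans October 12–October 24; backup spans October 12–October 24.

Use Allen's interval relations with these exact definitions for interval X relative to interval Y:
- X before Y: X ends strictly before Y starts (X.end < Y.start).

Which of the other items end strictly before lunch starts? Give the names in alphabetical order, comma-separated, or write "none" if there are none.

demo

Target lunch = [October 8, October 20].
backup [October 12, October 24] → overlapped-by → no.
demo [October 1, October 2] → before → yes.
deploy [October 9, October 10] → during → no.
ingest [October 17, October 18] → during → no.
interview [October 5, October 12] → overlaps → no.
load_test [October 5, October 18] → overlaps → no.
qa_pass [October 7, October 10] → overlaps → no.
rehearsal [October 12, October 24] → overlapped-by → no.
sync_call [October 21, October 24] → after → no.
Result: demo.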